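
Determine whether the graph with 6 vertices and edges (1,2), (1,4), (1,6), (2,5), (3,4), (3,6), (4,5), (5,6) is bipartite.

Step 1: Attempt 2-coloring using BFS:
  Start at vertex 1, assign color 0
  Color vertex 2 with color 1 (neighbor of 1)
  Color vertex 4 with color 1 (neighbor of 1)
  Color vertex 6 with color 1 (neighbor of 1)
  Color vertex 5 with color 0 (neighbor of 2)
  Color vertex 3 with color 0 (neighbor of 4)

Step 2: 2-coloring succeeded. No conflicts found.
  Set A (color 0): {1, 3, 5}
  Set B (color 1): {2, 4, 6}

The graph is bipartite with partition {1, 3, 5}, {2, 4, 6}.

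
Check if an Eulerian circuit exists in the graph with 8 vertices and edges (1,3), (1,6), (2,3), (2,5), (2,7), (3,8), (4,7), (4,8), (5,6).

Step 1: Find the degree of each vertex:
  deg(1) = 2
  deg(2) = 3
  deg(3) = 3
  deg(4) = 2
  deg(5) = 2
  deg(6) = 2
  deg(7) = 2
  deg(8) = 2

Step 2: Count vertices with odd degree:
  Odd-degree vertices: 2, 3 (2 total)

Step 3: Apply Euler's theorem:
  - Eulerian circuit exists iff graph is connected and all vertices have even degree
  - Eulerian path exists iff graph is connected and has 0 or 2 odd-degree vertices

Graph is connected with exactly 2 odd-degree vertices (2, 3).
Eulerian path exists (starting and ending at the odd-degree vertices), but no Eulerian circuit.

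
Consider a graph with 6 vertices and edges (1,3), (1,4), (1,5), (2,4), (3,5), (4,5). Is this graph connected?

Step 1: Build adjacency list from edges:
  1: 3, 4, 5
  2: 4
  3: 1, 5
  4: 1, 2, 5
  5: 1, 3, 4
  6: (none)

Step 2: Run BFS/DFS from vertex 1:
  Visited: {1, 3, 4, 5, 2}
  Reached 5 of 6 vertices

Step 3: Only 5 of 6 vertices reached. Graph is disconnected.
Connected components: {1, 2, 3, 4, 5}, {6}
Answer: No, the graph is not connected (2 components).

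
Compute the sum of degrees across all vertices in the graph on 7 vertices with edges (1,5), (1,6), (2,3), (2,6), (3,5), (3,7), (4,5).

Step 1: Count edges incident to each vertex:
  deg(1) = 2 (neighbors: 5, 6)
  deg(2) = 2 (neighbors: 3, 6)
  deg(3) = 3 (neighbors: 2, 5, 7)
  deg(4) = 1 (neighbors: 5)
  deg(5) = 3 (neighbors: 1, 3, 4)
  deg(6) = 2 (neighbors: 1, 2)
  deg(7) = 1 (neighbors: 3)

Step 2: Sum all degrees:
  2 + 2 + 3 + 1 + 3 + 2 + 1 = 14

Verification: sum of degrees = 2 * |E| = 2 * 7 = 14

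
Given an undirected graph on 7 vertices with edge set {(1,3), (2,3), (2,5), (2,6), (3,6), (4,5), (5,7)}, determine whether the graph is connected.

Step 1: Build adjacency list from edges:
  1: 3
  2: 3, 5, 6
  3: 1, 2, 6
  4: 5
  5: 2, 4, 7
  6: 2, 3
  7: 5

Step 2: Run BFS/DFS from vertex 1:
  Visited: {1, 3, 2, 6, 5, 4, 7}
  Reached 7 of 7 vertices

Step 3: All 7 vertices reached from vertex 1, so the graph is connected.
Answer: Yes, the graph is connected.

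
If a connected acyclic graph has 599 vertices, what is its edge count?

A tree on n vertices always has exactly n - 1 edges.
For n = 599: edges = 599 - 1 = 598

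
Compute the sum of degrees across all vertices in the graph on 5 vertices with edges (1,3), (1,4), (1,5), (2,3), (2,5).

Step 1: Count edges incident to each vertex:
  deg(1) = 3 (neighbors: 3, 4, 5)
  deg(2) = 2 (neighbors: 3, 5)
  deg(3) = 2 (neighbors: 1, 2)
  deg(4) = 1 (neighbors: 1)
  deg(5) = 2 (neighbors: 1, 2)

Step 2: Sum all degrees:
  3 + 2 + 2 + 1 + 2 = 10

Verification: sum of degrees = 2 * |E| = 2 * 5 = 10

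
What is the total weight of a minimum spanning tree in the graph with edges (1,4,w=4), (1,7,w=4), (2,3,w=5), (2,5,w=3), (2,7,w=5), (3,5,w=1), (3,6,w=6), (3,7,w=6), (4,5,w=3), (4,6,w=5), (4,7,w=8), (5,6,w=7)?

Apply Kruskal's algorithm (sort edges by weight, add if no cycle):

Sorted edges by weight:
  (3,5) w=1
  (2,5) w=3
  (4,5) w=3
  (1,7) w=4
  (1,4) w=4
  (2,7) w=5
  (2,3) w=5
  (4,6) w=5
  (3,6) w=6
  (3,7) w=6
  (5,6) w=7
  (4,7) w=8

Add edge (3,5) w=1 -- no cycle. Running total: 1
Add edge (2,5) w=3 -- no cycle. Running total: 4
Add edge (4,5) w=3 -- no cycle. Running total: 7
Add edge (1,7) w=4 -- no cycle. Running total: 11
Add edge (1,4) w=4 -- no cycle. Running total: 15
Skip edge (2,7) w=5 -- would create cycle
Skip edge (2,3) w=5 -- would create cycle
Add edge (4,6) w=5 -- no cycle. Running total: 20

MST edges: (3,5,w=1), (2,5,w=3), (4,5,w=3), (1,7,w=4), (1,4,w=4), (4,6,w=5)
Total MST weight: 1 + 3 + 3 + 4 + 4 + 5 = 20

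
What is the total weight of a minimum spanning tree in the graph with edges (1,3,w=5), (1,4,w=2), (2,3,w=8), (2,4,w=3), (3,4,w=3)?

Apply Kruskal's algorithm (sort edges by weight, add if no cycle):

Sorted edges by weight:
  (1,4) w=2
  (2,4) w=3
  (3,4) w=3
  (1,3) w=5
  (2,3) w=8

Add edge (1,4) w=2 -- no cycle. Running total: 2
Add edge (2,4) w=3 -- no cycle. Running total: 5
Add edge (3,4) w=3 -- no cycle. Running total: 8

MST edges: (1,4,w=2), (2,4,w=3), (3,4,w=3)
Total MST weight: 2 + 3 + 3 = 8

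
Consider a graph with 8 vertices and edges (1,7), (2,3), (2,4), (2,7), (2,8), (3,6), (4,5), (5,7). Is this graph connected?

Step 1: Build adjacency list from edges:
  1: 7
  2: 3, 4, 7, 8
  3: 2, 6
  4: 2, 5
  5: 4, 7
  6: 3
  7: 1, 2, 5
  8: 2

Step 2: Run BFS/DFS from vertex 1:
  Visited: {1, 7, 2, 5, 3, 4, 8, 6}
  Reached 8 of 8 vertices

Step 3: All 8 vertices reached from vertex 1, so the graph is connected.
Answer: Yes, the graph is connected.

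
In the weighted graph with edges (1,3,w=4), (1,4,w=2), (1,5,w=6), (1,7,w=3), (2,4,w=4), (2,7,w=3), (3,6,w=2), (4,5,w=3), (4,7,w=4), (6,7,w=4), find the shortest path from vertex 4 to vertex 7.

Step 1: Build adjacency list with weights:
  1: 3(w=4), 4(w=2), 5(w=6), 7(w=3)
  2: 4(w=4), 7(w=3)
  3: 1(w=4), 6(w=2)
  4: 1(w=2), 2(w=4), 5(w=3), 7(w=4)
  5: 1(w=6), 4(w=3)
  6: 3(w=2), 7(w=4)
  7: 1(w=3), 2(w=3), 4(w=4), 6(w=4)

Step 2: Apply Dijkstra's algorithm from vertex 4:
  Visit vertex 4 (distance=0)
    Update dist[1] = 2
    Update dist[2] = 4
    Update dist[5] = 3
    Update dist[7] = 4
  Visit vertex 1 (distance=2)
    Update dist[3] = 6
  Visit vertex 5 (distance=3)
  Visit vertex 2 (distance=4)
  Visit vertex 7 (distance=4)
    Update dist[6] = 8

Step 3: Shortest path: 4 -> 7
Total weight: 4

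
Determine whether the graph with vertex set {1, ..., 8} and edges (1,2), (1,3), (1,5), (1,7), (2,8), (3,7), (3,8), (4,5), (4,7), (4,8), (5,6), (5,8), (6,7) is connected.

Step 1: Build adjacency list from edges:
  1: 2, 3, 5, 7
  2: 1, 8
  3: 1, 7, 8
  4: 5, 7, 8
  5: 1, 4, 6, 8
  6: 5, 7
  7: 1, 3, 4, 6
  8: 2, 3, 4, 5

Step 2: Run BFS/DFS from vertex 1:
  Visited: {1, 2, 3, 5, 7, 8, 4, 6}
  Reached 8 of 8 vertices

Step 3: All 8 vertices reached from vertex 1, so the graph is connected.
Answer: Yes, the graph is connected.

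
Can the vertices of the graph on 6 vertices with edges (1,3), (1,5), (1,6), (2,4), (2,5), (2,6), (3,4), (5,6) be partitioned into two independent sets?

Step 1: Attempt 2-coloring using BFS:
  Start at vertex 1, assign color 0
  Color vertex 3 with color 1 (neighbor of 1)
  Color vertex 5 with color 1 (neighbor of 1)
  Color vertex 6 with color 1 (neighbor of 1)
  Color vertex 4 with color 0 (neighbor of 3)
  Color vertex 2 with color 0 (neighbor of 5)

Step 2: Conflict found! Vertices 5 and 6 are adjacent but have the same color.
This means the graph contains an odd cycle.

The graph is NOT bipartite.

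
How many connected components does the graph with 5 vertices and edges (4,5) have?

Step 1: Build adjacency list from edges:
  1: (none)
  2: (none)
  3: (none)
  4: 5
  5: 4

Step 2: Run BFS/DFS from vertex 1:
  Visited: {1}
  Reached 1 of 5 vertices

Step 3: Only 1 of 5 vertices reached. Graph is disconnected.
Connected components: {1}, {2}, {3}, {4, 5}
Number of connected components: 4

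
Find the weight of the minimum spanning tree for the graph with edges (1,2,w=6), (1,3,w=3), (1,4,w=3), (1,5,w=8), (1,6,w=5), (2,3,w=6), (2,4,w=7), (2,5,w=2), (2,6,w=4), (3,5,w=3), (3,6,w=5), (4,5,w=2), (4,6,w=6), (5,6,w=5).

Apply Kruskal's algorithm (sort edges by weight, add if no cycle):

Sorted edges by weight:
  (2,5) w=2
  (4,5) w=2
  (1,4) w=3
  (1,3) w=3
  (3,5) w=3
  (2,6) w=4
  (1,6) w=5
  (3,6) w=5
  (5,6) w=5
  (1,2) w=6
  (2,3) w=6
  (4,6) w=6
  (2,4) w=7
  (1,5) w=8

Add edge (2,5) w=2 -- no cycle. Running total: 2
Add edge (4,5) w=2 -- no cycle. Running total: 4
Add edge (1,4) w=3 -- no cycle. Running total: 7
Add edge (1,3) w=3 -- no cycle. Running total: 10
Skip edge (3,5) w=3 -- would create cycle
Add edge (2,6) w=4 -- no cycle. Running total: 14

MST edges: (2,5,w=2), (4,5,w=2), (1,4,w=3), (1,3,w=3), (2,6,w=4)
Total MST weight: 2 + 2 + 3 + 3 + 4 = 14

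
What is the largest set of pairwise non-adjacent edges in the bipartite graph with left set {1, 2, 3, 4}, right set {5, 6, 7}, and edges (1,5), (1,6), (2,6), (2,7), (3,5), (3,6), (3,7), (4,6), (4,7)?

Step 1: List the neighbors of each left vertex:
  1: 5, 6
  2: 6, 7
  3: 5, 6, 7
  4: 6, 7

Step 2: Greedily match left vertices, then look for augmenting paths:
  Match 1 -- 5
  Match 2 -- 6
  Match 3 -- 7
  No augmenting path remains.

Step 3: Verify this is maximum:
  Matching size 3 = min(|L|, |R|) = min(4, 3), which is an upper bound, so this matching is maximum.

Maximum matching: {(1,5), (2,6), (3,7)}
Size: 3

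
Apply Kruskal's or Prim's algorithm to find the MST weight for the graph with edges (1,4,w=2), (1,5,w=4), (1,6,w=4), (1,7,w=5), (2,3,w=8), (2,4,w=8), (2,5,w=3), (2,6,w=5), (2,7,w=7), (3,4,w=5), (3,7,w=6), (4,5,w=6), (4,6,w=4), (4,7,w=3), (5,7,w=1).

Apply Kruskal's algorithm (sort edges by weight, add if no cycle):

Sorted edges by weight:
  (5,7) w=1
  (1,4) w=2
  (2,5) w=3
  (4,7) w=3
  (1,5) w=4
  (1,6) w=4
  (4,6) w=4
  (1,7) w=5
  (2,6) w=5
  (3,4) w=5
  (3,7) w=6
  (4,5) w=6
  (2,7) w=7
  (2,4) w=8
  (2,3) w=8

Add edge (5,7) w=1 -- no cycle. Running total: 1
Add edge (1,4) w=2 -- no cycle. Running total: 3
Add edge (2,5) w=3 -- no cycle. Running total: 6
Add edge (4,7) w=3 -- no cycle. Running total: 9
Skip edge (1,5) w=4 -- would create cycle
Add edge (1,6) w=4 -- no cycle. Running total: 13
Skip edge (4,6) w=4 -- would create cycle
Skip edge (1,7) w=5 -- would create cycle
Skip edge (2,6) w=5 -- would create cycle
Add edge (3,4) w=5 -- no cycle. Running total: 18

MST edges: (5,7,w=1), (1,4,w=2), (2,5,w=3), (4,7,w=3), (1,6,w=4), (3,4,w=5)
Total MST weight: 1 + 2 + 3 + 3 + 4 + 5 = 18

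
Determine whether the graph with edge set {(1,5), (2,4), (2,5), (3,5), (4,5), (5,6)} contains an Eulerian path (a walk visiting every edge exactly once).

Step 1: Find the degree of each vertex:
  deg(1) = 1
  deg(2) = 2
  deg(3) = 1
  deg(4) = 2
  deg(5) = 5
  deg(6) = 1

Step 2: Count vertices with odd degree:
  Odd-degree vertices: 1, 3, 5, 6 (4 total)

Step 3: Apply Euler's theorem:
  - Eulerian circuit exists iff graph is connected and all vertices have even degree
  - Eulerian path exists iff graph is connected and has 0 or 2 odd-degree vertices

Graph has 4 odd-degree vertices (need 0 or 2).
Neither Eulerian path nor Eulerian circuit exists.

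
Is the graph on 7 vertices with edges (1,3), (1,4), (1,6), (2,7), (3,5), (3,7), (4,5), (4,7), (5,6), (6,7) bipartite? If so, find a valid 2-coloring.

Step 1: Attempt 2-coloring using BFS:
  Start at vertex 1, assign color 0
  Color vertex 3 with color 1 (neighbor of 1)
  Color vertex 4 with color 1 (neighbor of 1)
  Color vertex 6 with color 1 (neighbor of 1)
  Color vertex 5 with color 0 (neighbor of 3)
  Color vertex 7 with color 0 (neighbor of 3)
  Color vertex 2 with color 1 (neighbor of 7)

Step 2: 2-coloring succeeded. No conflicts found.
  Set A (color 0): {1, 5, 7}
  Set B (color 1): {2, 3, 4, 6}

The graph is bipartite with partition {1, 5, 7}, {2, 3, 4, 6}.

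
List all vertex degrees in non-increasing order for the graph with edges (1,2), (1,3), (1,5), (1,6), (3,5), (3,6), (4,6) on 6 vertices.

Step 1: Count edges incident to each vertex:
  deg(1) = 4 (neighbors: 2, 3, 5, 6)
  deg(2) = 1 (neighbors: 1)
  deg(3) = 3 (neighbors: 1, 5, 6)
  deg(4) = 1 (neighbors: 6)
  deg(5) = 2 (neighbors: 1, 3)
  deg(6) = 3 (neighbors: 1, 3, 4)

Step 2: Sort degrees in non-increasing order:
  Degrees: [4, 1, 3, 1, 2, 3] -> sorted: [4, 3, 3, 2, 1, 1]

Degree sequence: [4, 3, 3, 2, 1, 1]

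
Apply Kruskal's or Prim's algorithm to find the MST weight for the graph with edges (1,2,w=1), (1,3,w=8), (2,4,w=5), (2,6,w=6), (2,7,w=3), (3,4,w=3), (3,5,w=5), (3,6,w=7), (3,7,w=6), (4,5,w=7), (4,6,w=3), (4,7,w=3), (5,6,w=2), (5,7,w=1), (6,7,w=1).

Apply Kruskal's algorithm (sort edges by weight, add if no cycle):

Sorted edges by weight:
  (1,2) w=1
  (5,7) w=1
  (6,7) w=1
  (5,6) w=2
  (2,7) w=3
  (3,4) w=3
  (4,6) w=3
  (4,7) w=3
  (2,4) w=5
  (3,5) w=5
  (2,6) w=6
  (3,7) w=6
  (3,6) w=7
  (4,5) w=7
  (1,3) w=8

Add edge (1,2) w=1 -- no cycle. Running total: 1
Add edge (5,7) w=1 -- no cycle. Running total: 2
Add edge (6,7) w=1 -- no cycle. Running total: 3
Skip edge (5,6) w=2 -- would create cycle
Add edge (2,7) w=3 -- no cycle. Running total: 6
Add edge (3,4) w=3 -- no cycle. Running total: 9
Add edge (4,6) w=3 -- no cycle. Running total: 12

MST edges: (1,2,w=1), (5,7,w=1), (6,7,w=1), (2,7,w=3), (3,4,w=3), (4,6,w=3)
Total MST weight: 1 + 1 + 1 + 3 + 3 + 3 = 12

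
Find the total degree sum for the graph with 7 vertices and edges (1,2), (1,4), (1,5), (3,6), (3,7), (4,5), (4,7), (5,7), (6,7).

Step 1: Count edges incident to each vertex:
  deg(1) = 3 (neighbors: 2, 4, 5)
  deg(2) = 1 (neighbors: 1)
  deg(3) = 2 (neighbors: 6, 7)
  deg(4) = 3 (neighbors: 1, 5, 7)
  deg(5) = 3 (neighbors: 1, 4, 7)
  deg(6) = 2 (neighbors: 3, 7)
  deg(7) = 4 (neighbors: 3, 4, 5, 6)

Step 2: Sum all degrees:
  3 + 1 + 2 + 3 + 3 + 2 + 4 = 18

Verification: sum of degrees = 2 * |E| = 2 * 9 = 18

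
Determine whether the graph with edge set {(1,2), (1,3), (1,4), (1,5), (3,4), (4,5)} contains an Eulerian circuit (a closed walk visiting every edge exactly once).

Step 1: Find the degree of each vertex:
  deg(1) = 4
  deg(2) = 1
  deg(3) = 2
  deg(4) = 3
  deg(5) = 2

Step 2: Count vertices with odd degree:
  Odd-degree vertices: 2, 4 (2 total)

Step 3: Apply Euler's theorem:
  - Eulerian circuit exists iff graph is connected and all vertices have even degree
  - Eulerian path exists iff graph is connected and has 0 or 2 odd-degree vertices

Graph is connected with exactly 2 odd-degree vertices (2, 4).
Eulerian path exists (starting and ending at the odd-degree vertices), but no Eulerian circuit.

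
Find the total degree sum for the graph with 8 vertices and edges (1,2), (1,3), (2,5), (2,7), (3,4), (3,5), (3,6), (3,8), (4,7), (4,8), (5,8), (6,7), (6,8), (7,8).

Step 1: Count edges incident to each vertex:
  deg(1) = 2 (neighbors: 2, 3)
  deg(2) = 3 (neighbors: 1, 5, 7)
  deg(3) = 5 (neighbors: 1, 4, 5, 6, 8)
  deg(4) = 3 (neighbors: 3, 7, 8)
  deg(5) = 3 (neighbors: 2, 3, 8)
  deg(6) = 3 (neighbors: 3, 7, 8)
  deg(7) = 4 (neighbors: 2, 4, 6, 8)
  deg(8) = 5 (neighbors: 3, 4, 5, 6, 7)

Step 2: Sum all degrees:
  2 + 3 + 5 + 3 + 3 + 3 + 4 + 5 = 28

Verification: sum of degrees = 2 * |E| = 2 * 14 = 28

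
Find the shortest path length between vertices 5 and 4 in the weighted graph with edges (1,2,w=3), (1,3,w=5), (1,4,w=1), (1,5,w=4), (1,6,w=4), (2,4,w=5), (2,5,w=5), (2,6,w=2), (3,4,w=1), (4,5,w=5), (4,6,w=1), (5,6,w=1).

Step 1: Build adjacency list with weights:
  1: 2(w=3), 3(w=5), 4(w=1), 5(w=4), 6(w=4)
  2: 1(w=3), 4(w=5), 5(w=5), 6(w=2)
  3: 1(w=5), 4(w=1)
  4: 1(w=1), 2(w=5), 3(w=1), 5(w=5), 6(w=1)
  5: 1(w=4), 2(w=5), 4(w=5), 6(w=1)
  6: 1(w=4), 2(w=2), 4(w=1), 5(w=1)

Step 2: Apply Dijkstra's algorithm from vertex 5:
  Visit vertex 5 (distance=0)
    Update dist[1] = 4
    Update dist[2] = 5
    Update dist[4] = 5
    Update dist[6] = 1
  Visit vertex 6 (distance=1)
    Update dist[2] = 3
    Update dist[4] = 2
  Visit vertex 4 (distance=2)
    Update dist[1] = 3
    Update dist[3] = 3

Step 3: Shortest path: 5 -> 6 -> 4
Total weight: 1 + 1 = 2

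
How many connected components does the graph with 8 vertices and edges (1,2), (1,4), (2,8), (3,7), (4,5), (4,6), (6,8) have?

Step 1: Build adjacency list from edges:
  1: 2, 4
  2: 1, 8
  3: 7
  4: 1, 5, 6
  5: 4
  6: 4, 8
  7: 3
  8: 2, 6

Step 2: Run BFS/DFS from vertex 1:
  Visited: {1, 2, 4, 8, 5, 6}
  Reached 6 of 8 vertices

Step 3: Only 6 of 8 vertices reached. Graph is disconnected.
Connected components: {1, 2, 4, 5, 6, 8}, {3, 7}
Number of connected components: 2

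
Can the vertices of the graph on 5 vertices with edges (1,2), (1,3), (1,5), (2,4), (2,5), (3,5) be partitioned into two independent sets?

Step 1: Attempt 2-coloring using BFS:
  Start at vertex 1, assign color 0
  Color vertex 2 with color 1 (neighbor of 1)
  Color vertex 3 with color 1 (neighbor of 1)
  Color vertex 5 with color 1 (neighbor of 1)
  Color vertex 4 with color 0 (neighbor of 2)

Step 2: Conflict found! Vertices 2 and 5 are adjacent but have the same color.
This means the graph contains an odd cycle.

The graph is NOT bipartite.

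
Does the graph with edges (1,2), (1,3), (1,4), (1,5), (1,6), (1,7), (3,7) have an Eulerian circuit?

Step 1: Find the degree of each vertex:
  deg(1) = 6
  deg(2) = 1
  deg(3) = 2
  deg(4) = 1
  deg(5) = 1
  deg(6) = 1
  deg(7) = 2

Step 2: Count vertices with odd degree:
  Odd-degree vertices: 2, 4, 5, 6 (4 total)

Step 3: Apply Euler's theorem:
  - Eulerian circuit exists iff graph is connected and all vertices have even degree
  - Eulerian path exists iff graph is connected and has 0 or 2 odd-degree vertices

Graph has 4 odd-degree vertices (need 0 or 2).
Neither Eulerian path nor Eulerian circuit exists.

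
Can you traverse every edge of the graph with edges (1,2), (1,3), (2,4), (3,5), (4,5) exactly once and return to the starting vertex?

Step 1: Find the degree of each vertex:
  deg(1) = 2
  deg(2) = 2
  deg(3) = 2
  deg(4) = 2
  deg(5) = 2

Step 2: Count vertices with odd degree:
  All vertices have even degree (0 odd-degree vertices)

Step 3: Apply Euler's theorem:
  - Eulerian circuit exists iff graph is connected and all vertices have even degree
  - Eulerian path exists iff graph is connected and has 0 or 2 odd-degree vertices

Graph is connected with 0 odd-degree vertices.
Both Eulerian circuit and Eulerian path exist.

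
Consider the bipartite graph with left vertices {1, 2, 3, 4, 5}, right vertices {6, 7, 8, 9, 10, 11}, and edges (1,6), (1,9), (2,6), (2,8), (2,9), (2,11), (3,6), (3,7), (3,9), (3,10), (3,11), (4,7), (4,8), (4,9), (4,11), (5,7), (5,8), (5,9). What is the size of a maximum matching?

Step 1: List the neighbors of each left vertex:
  1: 6, 9
  2: 6, 8, 9, 11
  3: 6, 7, 9, 10, 11
  4: 7, 8, 9, 11
  5: 7, 8, 9

Step 2: Greedily match left vertices, then look for augmenting paths:
  Match 1 -- 6
  Match 2 -- 8
  Match 3 -- 10
  Match 4 -- 9
  Match 5 -- 7
  No augmenting path remains.

Step 3: Verify this is maximum:
  Matching size 5 = min(|L|, |R|) = min(5, 6), which is an upper bound, so this matching is maximum.

Maximum matching: {(1,6), (2,8), (3,10), (4,9), (5,7)}
Size: 5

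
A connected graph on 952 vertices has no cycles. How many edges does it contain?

A tree on n vertices always has exactly n - 1 edges.
For n = 952: edges = 952 - 1 = 951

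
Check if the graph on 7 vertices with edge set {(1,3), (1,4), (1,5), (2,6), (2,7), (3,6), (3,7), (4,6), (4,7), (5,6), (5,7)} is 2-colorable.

Step 1: Attempt 2-coloring using BFS:
  Start at vertex 1, assign color 0
  Color vertex 3 with color 1 (neighbor of 1)
  Color vertex 4 with color 1 (neighbor of 1)
  Color vertex 5 with color 1 (neighbor of 1)
  Color vertex 6 with color 0 (neighbor of 3)
  Color vertex 7 with color 0 (neighbor of 3)
  Color vertex 2 with color 1 (neighbor of 6)

Step 2: 2-coloring succeeded. No conflicts found.
  Set A (color 0): {1, 6, 7}
  Set B (color 1): {2, 3, 4, 5}

The graph is bipartite with partition {1, 6, 7}, {2, 3, 4, 5}.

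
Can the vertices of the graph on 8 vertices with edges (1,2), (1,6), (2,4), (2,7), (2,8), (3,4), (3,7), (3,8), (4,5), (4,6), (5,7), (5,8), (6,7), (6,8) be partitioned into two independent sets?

Step 1: Attempt 2-coloring using BFS:
  Start at vertex 1, assign color 0
  Color vertex 2 with color 1 (neighbor of 1)
  Color vertex 6 with color 1 (neighbor of 1)
  Color vertex 4 with color 0 (neighbor of 2)
  Color vertex 7 with color 0 (neighbor of 2)
  Color vertex 8 with color 0 (neighbor of 2)
  Color vertex 3 with color 1 (neighbor of 4)
  Color vertex 5 with color 1 (neighbor of 4)

Step 2: 2-coloring succeeded. No conflicts found.
  Set A (color 0): {1, 4, 7, 8}
  Set B (color 1): {2, 3, 5, 6}

The graph is bipartite with partition {1, 4, 7, 8}, {2, 3, 5, 6}.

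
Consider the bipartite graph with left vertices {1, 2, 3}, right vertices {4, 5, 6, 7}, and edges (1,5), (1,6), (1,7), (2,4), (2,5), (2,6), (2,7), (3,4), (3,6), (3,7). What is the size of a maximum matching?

Step 1: List the neighbors of each left vertex:
  1: 5, 6, 7
  2: 4, 5, 6, 7
  3: 4, 6, 7

Step 2: Greedily match left vertices, then look for augmenting paths:
  Match 1 -- 5
  Match 2 -- 4
  Match 3 -- 6
  No augmenting path remains.

Step 3: Verify this is maximum:
  Matching size 3 = min(|L|, |R|) = min(3, 4), which is an upper bound, so this matching is maximum.

Maximum matching: {(1,5), (2,4), (3,6)}
Size: 3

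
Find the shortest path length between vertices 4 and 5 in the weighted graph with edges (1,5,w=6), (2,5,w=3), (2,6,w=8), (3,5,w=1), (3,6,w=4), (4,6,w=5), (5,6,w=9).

Step 1: Build adjacency list with weights:
  1: 5(w=6)
  2: 5(w=3), 6(w=8)
  3: 5(w=1), 6(w=4)
  4: 6(w=5)
  5: 1(w=6), 2(w=3), 3(w=1), 6(w=9)
  6: 2(w=8), 3(w=4), 4(w=5), 5(w=9)

Step 2: Apply Dijkstra's algorithm from vertex 4:
  Visit vertex 4 (distance=0)
    Update dist[6] = 5
  Visit vertex 6 (distance=5)
    Update dist[2] = 13
    Update dist[3] = 9
    Update dist[5] = 14
  Visit vertex 3 (distance=9)
    Update dist[5] = 10
  Visit vertex 5 (distance=10)
    Update dist[1] = 16

Step 3: Shortest path: 4 -> 6 -> 3 -> 5
Total weight: 5 + 4 + 1 = 10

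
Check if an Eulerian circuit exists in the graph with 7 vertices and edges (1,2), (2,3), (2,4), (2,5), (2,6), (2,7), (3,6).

Step 1: Find the degree of each vertex:
  deg(1) = 1
  deg(2) = 6
  deg(3) = 2
  deg(4) = 1
  deg(5) = 1
  deg(6) = 2
  deg(7) = 1

Step 2: Count vertices with odd degree:
  Odd-degree vertices: 1, 4, 5, 7 (4 total)

Step 3: Apply Euler's theorem:
  - Eulerian circuit exists iff graph is connected and all vertices have even degree
  - Eulerian path exists iff graph is connected and has 0 or 2 odd-degree vertices

Graph has 4 odd-degree vertices (need 0 or 2).
Neither Eulerian path nor Eulerian circuit exists.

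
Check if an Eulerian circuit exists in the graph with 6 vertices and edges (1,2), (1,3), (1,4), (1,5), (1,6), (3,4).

Step 1: Find the degree of each vertex:
  deg(1) = 5
  deg(2) = 1
  deg(3) = 2
  deg(4) = 2
  deg(5) = 1
  deg(6) = 1

Step 2: Count vertices with odd degree:
  Odd-degree vertices: 1, 2, 5, 6 (4 total)

Step 3: Apply Euler's theorem:
  - Eulerian circuit exists iff graph is connected and all vertices have even degree
  - Eulerian path exists iff graph is connected and has 0 or 2 odd-degree vertices

Graph has 4 odd-degree vertices (need 0 or 2).
Neither Eulerian path nor Eulerian circuit exists.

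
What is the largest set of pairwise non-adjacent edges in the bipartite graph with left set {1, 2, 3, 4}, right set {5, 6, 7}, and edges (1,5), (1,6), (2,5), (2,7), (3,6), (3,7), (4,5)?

Step 1: List the neighbors of each left vertex:
  1: 5, 6
  2: 5, 7
  3: 6, 7
  4: 5

Step 2: Greedily match left vertices, then look for augmenting paths:
  Match 1 -- 5
  Match 2 -- 7
  Match 3 -- 6
  No augmenting path remains.

Step 3: Verify this is maximum:
  Matching size 3 = min(|L|, |R|) = min(4, 3), which is an upper bound, so this matching is maximum.

Maximum matching: {(1,5), (2,7), (3,6)}
Size: 3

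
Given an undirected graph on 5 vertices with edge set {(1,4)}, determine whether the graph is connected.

Step 1: Build adjacency list from edges:
  1: 4
  2: (none)
  3: (none)
  4: 1
  5: (none)

Step 2: Run BFS/DFS from vertex 1:
  Visited: {1, 4}
  Reached 2 of 5 vertices

Step 3: Only 2 of 5 vertices reached. Graph is disconnected.
Connected components: {1, 4}, {2}, {3}, {5}
Answer: No, the graph is not connected (4 components).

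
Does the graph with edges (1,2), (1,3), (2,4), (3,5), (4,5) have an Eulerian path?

Step 1: Find the degree of each vertex:
  deg(1) = 2
  deg(2) = 2
  deg(3) = 2
  deg(4) = 2
  deg(5) = 2

Step 2: Count vertices with odd degree:
  All vertices have even degree (0 odd-degree vertices)

Step 3: Apply Euler's theorem:
  - Eulerian circuit exists iff graph is connected and all vertices have even degree
  - Eulerian path exists iff graph is connected and has 0 or 2 odd-degree vertices

Graph is connected with 0 odd-degree vertices.
Both Eulerian circuit and Eulerian path exist.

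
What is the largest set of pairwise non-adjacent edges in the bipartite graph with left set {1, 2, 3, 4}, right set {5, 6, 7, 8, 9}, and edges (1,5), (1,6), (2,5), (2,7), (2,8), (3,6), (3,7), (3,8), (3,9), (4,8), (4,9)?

Step 1: List the neighbors of each left vertex:
  1: 5, 6
  2: 5, 7, 8
  3: 6, 7, 8, 9
  4: 8, 9

Step 2: Greedily match left vertices, then look for augmenting paths:
  Match 1 -- 5
  Match 2 -- 7
  Match 3 -- 6
  Match 4 -- 8
  No augmenting path remains.

Step 3: Verify this is maximum:
  Matching size 4 = min(|L|, |R|) = min(4, 5), which is an upper bound, so this matching is maximum.

Maximum matching: {(1,5), (2,7), (3,6), (4,8)}
Size: 4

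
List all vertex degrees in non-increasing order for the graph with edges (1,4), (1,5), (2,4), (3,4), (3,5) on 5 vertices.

Step 1: Count edges incident to each vertex:
  deg(1) = 2 (neighbors: 4, 5)
  deg(2) = 1 (neighbors: 4)
  deg(3) = 2 (neighbors: 4, 5)
  deg(4) = 3 (neighbors: 1, 2, 3)
  deg(5) = 2 (neighbors: 1, 3)

Step 2: Sort degrees in non-increasing order:
  Degrees: [2, 1, 2, 3, 2] -> sorted: [3, 2, 2, 2, 1]

Degree sequence: [3, 2, 2, 2, 1]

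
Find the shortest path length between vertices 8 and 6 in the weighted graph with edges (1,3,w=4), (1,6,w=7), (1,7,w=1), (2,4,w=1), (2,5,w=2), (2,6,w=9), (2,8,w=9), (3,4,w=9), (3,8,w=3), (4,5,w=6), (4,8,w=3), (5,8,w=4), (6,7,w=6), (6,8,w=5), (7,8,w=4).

Step 1: Build adjacency list with weights:
  1: 3(w=4), 6(w=7), 7(w=1)
  2: 4(w=1), 5(w=2), 6(w=9), 8(w=9)
  3: 1(w=4), 4(w=9), 8(w=3)
  4: 2(w=1), 3(w=9), 5(w=6), 8(w=3)
  5: 2(w=2), 4(w=6), 8(w=4)
  6: 1(w=7), 2(w=9), 7(w=6), 8(w=5)
  7: 1(w=1), 6(w=6), 8(w=4)
  8: 2(w=9), 3(w=3), 4(w=3), 5(w=4), 6(w=5), 7(w=4)

Step 2: Apply Dijkstra's algorithm from vertex 8:
  Visit vertex 8 (distance=0)
    Update dist[2] = 9
    Update dist[3] = 3
    Update dist[4] = 3
    Update dist[5] = 4
    Update dist[6] = 5
    Update dist[7] = 4
  Visit vertex 3 (distance=3)
    Update dist[1] = 7
  Visit vertex 4 (distance=3)
    Update dist[2] = 4
  Visit vertex 2 (distance=4)
  Visit vertex 5 (distance=4)
  Visit vertex 7 (distance=4)
    Update dist[1] = 5
  Visit vertex 1 (distance=5)
  Visit vertex 6 (distance=5)

Step 3: Shortest path: 8 -> 6
Total weight: 5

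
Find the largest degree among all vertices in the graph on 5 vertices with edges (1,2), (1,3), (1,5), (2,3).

Step 1: Count edges incident to each vertex:
  deg(1) = 3 (neighbors: 2, 3, 5)
  deg(2) = 2 (neighbors: 1, 3)
  deg(3) = 2 (neighbors: 1, 2)
  deg(4) = 0 (neighbors: none)
  deg(5) = 1 (neighbors: 1)

Step 2: Find maximum:
  max(3, 2, 2, 0, 1) = 3 (vertex 1)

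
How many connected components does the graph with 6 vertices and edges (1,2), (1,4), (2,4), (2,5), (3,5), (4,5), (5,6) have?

Step 1: Build adjacency list from edges:
  1: 2, 4
  2: 1, 4, 5
  3: 5
  4: 1, 2, 5
  5: 2, 3, 4, 6
  6: 5

Step 2: Run BFS/DFS from vertex 1:
  Visited: {1, 2, 4, 5, 3, 6}
  Reached 6 of 6 vertices

Step 3: All 6 vertices reached from vertex 1, so the graph is connected.
Number of connected components: 1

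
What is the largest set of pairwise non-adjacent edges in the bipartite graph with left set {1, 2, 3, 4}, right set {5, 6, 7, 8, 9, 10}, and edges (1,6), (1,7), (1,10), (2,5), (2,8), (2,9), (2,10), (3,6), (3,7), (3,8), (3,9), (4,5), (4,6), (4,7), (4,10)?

Step 1: List the neighbors of each left vertex:
  1: 6, 7, 10
  2: 5, 8, 9, 10
  3: 6, 7, 8, 9
  4: 5, 6, 7, 10

Step 2: Greedily match left vertices, then look for augmenting paths:
  Match 1 -- 6
  Match 2 -- 5
  Match 3 -- 7
  Match 4 -- 10
  No augmenting path remains.

Step 3: Verify this is maximum:
  Matching size 4 = min(|L|, |R|) = min(4, 6), which is an upper bound, so this matching is maximum.

Maximum matching: {(1,6), (2,5), (3,7), (4,10)}
Size: 4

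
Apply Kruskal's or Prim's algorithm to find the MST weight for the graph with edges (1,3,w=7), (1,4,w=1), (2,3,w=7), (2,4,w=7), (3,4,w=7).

Apply Kruskal's algorithm (sort edges by weight, add if no cycle):

Sorted edges by weight:
  (1,4) w=1
  (1,3) w=7
  (2,4) w=7
  (2,3) w=7
  (3,4) w=7

Add edge (1,4) w=1 -- no cycle. Running total: 1
Add edge (1,3) w=7 -- no cycle. Running total: 8
Add edge (2,4) w=7 -- no cycle. Running total: 15

MST edges: (1,4,w=1), (1,3,w=7), (2,4,w=7)
Total MST weight: 1 + 7 + 7 = 15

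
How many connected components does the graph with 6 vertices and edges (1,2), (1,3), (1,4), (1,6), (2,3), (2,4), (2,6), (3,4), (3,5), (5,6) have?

Step 1: Build adjacency list from edges:
  1: 2, 3, 4, 6
  2: 1, 3, 4, 6
  3: 1, 2, 4, 5
  4: 1, 2, 3
  5: 3, 6
  6: 1, 2, 5

Step 2: Run BFS/DFS from vertex 1:
  Visited: {1, 2, 3, 4, 6, 5}
  Reached 6 of 6 vertices

Step 3: All 6 vertices reached from vertex 1, so the graph is connected.
Number of connected components: 1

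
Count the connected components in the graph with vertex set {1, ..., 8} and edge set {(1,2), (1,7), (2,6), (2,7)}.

Step 1: Build adjacency list from edges:
  1: 2, 7
  2: 1, 6, 7
  3: (none)
  4: (none)
  5: (none)
  6: 2
  7: 1, 2
  8: (none)

Step 2: Run BFS/DFS from vertex 1:
  Visited: {1, 2, 7, 6}
  Reached 4 of 8 vertices

Step 3: Only 4 of 8 vertices reached. Graph is disconnected.
Connected components: {1, 2, 6, 7}, {3}, {4}, {5}, {8}
Number of connected components: 5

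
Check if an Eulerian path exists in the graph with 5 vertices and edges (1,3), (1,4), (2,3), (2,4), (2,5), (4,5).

Step 1: Find the degree of each vertex:
  deg(1) = 2
  deg(2) = 3
  deg(3) = 2
  deg(4) = 3
  deg(5) = 2

Step 2: Count vertices with odd degree:
  Odd-degree vertices: 2, 4 (2 total)

Step 3: Apply Euler's theorem:
  - Eulerian circuit exists iff graph is connected and all vertices have even degree
  - Eulerian path exists iff graph is connected and has 0 or 2 odd-degree vertices

Graph is connected with exactly 2 odd-degree vertices (2, 4).
Eulerian path exists (starting and ending at the odd-degree vertices), but no Eulerian circuit.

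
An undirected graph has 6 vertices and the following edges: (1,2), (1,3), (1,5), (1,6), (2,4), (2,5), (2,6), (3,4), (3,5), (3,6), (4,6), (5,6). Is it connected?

Step 1: Build adjacency list from edges:
  1: 2, 3, 5, 6
  2: 1, 4, 5, 6
  3: 1, 4, 5, 6
  4: 2, 3, 6
  5: 1, 2, 3, 6
  6: 1, 2, 3, 4, 5

Step 2: Run BFS/DFS from vertex 1:
  Visited: {1, 2, 3, 5, 6, 4}
  Reached 6 of 6 vertices

Step 3: All 6 vertices reached from vertex 1, so the graph is connected.
Answer: Yes, the graph is connected.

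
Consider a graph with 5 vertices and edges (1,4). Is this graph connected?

Step 1: Build adjacency list from edges:
  1: 4
  2: (none)
  3: (none)
  4: 1
  5: (none)

Step 2: Run BFS/DFS from vertex 1:
  Visited: {1, 4}
  Reached 2 of 5 vertices

Step 3: Only 2 of 5 vertices reached. Graph is disconnected.
Connected components: {1, 4}, {2}, {3}, {5}
Answer: No, the graph is not connected (4 components).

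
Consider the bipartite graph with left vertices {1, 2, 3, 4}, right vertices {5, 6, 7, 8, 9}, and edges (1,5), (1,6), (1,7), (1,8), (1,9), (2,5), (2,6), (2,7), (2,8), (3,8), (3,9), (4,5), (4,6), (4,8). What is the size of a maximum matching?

Step 1: List the neighbors of each left vertex:
  1: 5, 6, 7, 8, 9
  2: 5, 6, 7, 8
  3: 8, 9
  4: 5, 6, 8

Step 2: Greedily match left vertices, then look for augmenting paths:
  Match 1 -- 7
  Match 2 -- 6
  Match 3 -- 8
  Match 4 -- 5
  No augmenting path remains.

Step 3: Verify this is maximum:
  Matching size 4 = min(|L|, |R|) = min(4, 5), which is an upper bound, so this matching is maximum.

Maximum matching: {(1,7), (2,6), (3,8), (4,5)}
Size: 4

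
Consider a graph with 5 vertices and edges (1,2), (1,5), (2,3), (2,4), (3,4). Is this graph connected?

Step 1: Build adjacency list from edges:
  1: 2, 5
  2: 1, 3, 4
  3: 2, 4
  4: 2, 3
  5: 1

Step 2: Run BFS/DFS from vertex 1:
  Visited: {1, 2, 5, 3, 4}
  Reached 5 of 5 vertices

Step 3: All 5 vertices reached from vertex 1, so the graph is connected.
Answer: Yes, the graph is connected.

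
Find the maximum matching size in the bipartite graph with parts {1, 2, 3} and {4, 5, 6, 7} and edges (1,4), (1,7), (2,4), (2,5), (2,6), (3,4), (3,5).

Step 1: List the neighbors of each left vertex:
  1: 4, 7
  2: 4, 5, 6
  3: 4, 5

Step 2: Greedily match left vertices, then look for augmenting paths:
  Match 1 -- 7
  Match 2 -- 5
  Match 3 -- 4
  No augmenting path remains.

Step 3: Verify this is maximum:
  Matching size 3 = min(|L|, |R|) = min(3, 4), which is an upper bound, so this matching is maximum.

Maximum matching: {(1,7), (2,5), (3,4)}
Size: 3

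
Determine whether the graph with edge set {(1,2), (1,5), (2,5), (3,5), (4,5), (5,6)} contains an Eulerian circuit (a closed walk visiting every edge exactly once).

Step 1: Find the degree of each vertex:
  deg(1) = 2
  deg(2) = 2
  deg(3) = 1
  deg(4) = 1
  deg(5) = 5
  deg(6) = 1

Step 2: Count vertices with odd degree:
  Odd-degree vertices: 3, 4, 5, 6 (4 total)

Step 3: Apply Euler's theorem:
  - Eulerian circuit exists iff graph is connected and all vertices have even degree
  - Eulerian path exists iff graph is connected and has 0 or 2 odd-degree vertices

Graph has 4 odd-degree vertices (need 0 or 2).
Neither Eulerian path nor Eulerian circuit exists.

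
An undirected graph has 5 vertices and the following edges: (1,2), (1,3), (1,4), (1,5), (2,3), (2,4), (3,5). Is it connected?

Step 1: Build adjacency list from edges:
  1: 2, 3, 4, 5
  2: 1, 3, 4
  3: 1, 2, 5
  4: 1, 2
  5: 1, 3

Step 2: Run BFS/DFS from vertex 1:
  Visited: {1, 2, 3, 4, 5}
  Reached 5 of 5 vertices

Step 3: All 5 vertices reached from vertex 1, so the graph is connected.
Answer: Yes, the graph is connected.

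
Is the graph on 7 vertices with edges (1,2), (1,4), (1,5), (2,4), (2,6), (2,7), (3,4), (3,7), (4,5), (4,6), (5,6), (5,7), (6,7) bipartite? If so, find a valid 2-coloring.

Step 1: Attempt 2-coloring using BFS:
  Start at vertex 1, assign color 0
  Color vertex 2 with color 1 (neighbor of 1)
  Color vertex 4 with color 1 (neighbor of 1)
  Color vertex 5 with color 1 (neighbor of 1)

Step 2: Conflict found! Vertices 2 and 4 are adjacent but have the same color.
This means the graph contains an odd cycle.

The graph is NOT bipartite.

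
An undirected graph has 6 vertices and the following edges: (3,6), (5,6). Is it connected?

Step 1: Build adjacency list from edges:
  1: (none)
  2: (none)
  3: 6
  4: (none)
  5: 6
  6: 3, 5

Step 2: Run BFS/DFS from vertex 1:
  Visited: {1}
  Reached 1 of 6 vertices

Step 3: Only 1 of 6 vertices reached. Graph is disconnected.
Connected components: {1}, {2}, {3, 5, 6}, {4}
Answer: No, the graph is not connected (4 components).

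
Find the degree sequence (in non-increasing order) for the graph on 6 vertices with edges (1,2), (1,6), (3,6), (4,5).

Step 1: Count edges incident to each vertex:
  deg(1) = 2 (neighbors: 2, 6)
  deg(2) = 1 (neighbors: 1)
  deg(3) = 1 (neighbors: 6)
  deg(4) = 1 (neighbors: 5)
  deg(5) = 1 (neighbors: 4)
  deg(6) = 2 (neighbors: 1, 3)

Step 2: Sort degrees in non-increasing order:
  Degrees: [2, 1, 1, 1, 1, 2] -> sorted: [2, 2, 1, 1, 1, 1]

Degree sequence: [2, 2, 1, 1, 1, 1]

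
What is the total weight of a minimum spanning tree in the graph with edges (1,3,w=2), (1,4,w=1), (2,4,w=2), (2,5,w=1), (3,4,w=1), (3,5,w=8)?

Apply Kruskal's algorithm (sort edges by weight, add if no cycle):

Sorted edges by weight:
  (1,4) w=1
  (2,5) w=1
  (3,4) w=1
  (1,3) w=2
  (2,4) w=2
  (3,5) w=8

Add edge (1,4) w=1 -- no cycle. Running total: 1
Add edge (2,5) w=1 -- no cycle. Running total: 2
Add edge (3,4) w=1 -- no cycle. Running total: 3
Skip edge (1,3) w=2 -- would create cycle
Add edge (2,4) w=2 -- no cycle. Running total: 5

MST edges: (1,4,w=1), (2,5,w=1), (3,4,w=1), (2,4,w=2)
Total MST weight: 1 + 1 + 1 + 2 = 5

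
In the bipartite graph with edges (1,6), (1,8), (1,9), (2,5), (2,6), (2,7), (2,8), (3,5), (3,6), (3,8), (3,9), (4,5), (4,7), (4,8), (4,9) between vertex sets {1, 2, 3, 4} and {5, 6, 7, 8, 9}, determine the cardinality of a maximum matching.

Step 1: List the neighbors of each left vertex:
  1: 6, 8, 9
  2: 5, 6, 7, 8
  3: 5, 6, 8, 9
  4: 5, 7, 8, 9

Step 2: Greedily match left vertices, then look for augmenting paths:
  Match 1 -- 6
  Match 2 -- 5
  Match 3 -- 8
  Match 4 -- 7
  No augmenting path remains.

Step 3: Verify this is maximum:
  Matching size 4 = min(|L|, |R|) = min(4, 5), which is an upper bound, so this matching is maximum.

Maximum matching: {(1,6), (2,5), (3,8), (4,7)}
Size: 4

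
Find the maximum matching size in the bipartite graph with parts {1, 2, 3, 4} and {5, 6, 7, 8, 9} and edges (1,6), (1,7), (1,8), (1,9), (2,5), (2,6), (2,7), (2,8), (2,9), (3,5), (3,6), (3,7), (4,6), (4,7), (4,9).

Step 1: List the neighbors of each left vertex:
  1: 6, 7, 8, 9
  2: 5, 6, 7, 8, 9
  3: 5, 6, 7
  4: 6, 7, 9

Step 2: Greedily match left vertices, then look for augmenting paths:
  Match 1 -- 6
  Match 2 -- 5
  Match 3 -- 7
  Match 4 -- 9
  No augmenting path remains.

Step 3: Verify this is maximum:
  Matching size 4 = min(|L|, |R|) = min(4, 5), which is an upper bound, so this matching is maximum.

Maximum matching: {(1,6), (2,5), (3,7), (4,9)}
Size: 4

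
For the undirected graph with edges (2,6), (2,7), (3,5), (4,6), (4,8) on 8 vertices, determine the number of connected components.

Step 1: Build adjacency list from edges:
  1: (none)
  2: 6, 7
  3: 5
  4: 6, 8
  5: 3
  6: 2, 4
  7: 2
  8: 4

Step 2: Run BFS/DFS from vertex 1:
  Visited: {1}
  Reached 1 of 8 vertices

Step 3: Only 1 of 8 vertices reached. Graph is disconnected.
Connected components: {1}, {2, 4, 6, 7, 8}, {3, 5}
Number of connected components: 3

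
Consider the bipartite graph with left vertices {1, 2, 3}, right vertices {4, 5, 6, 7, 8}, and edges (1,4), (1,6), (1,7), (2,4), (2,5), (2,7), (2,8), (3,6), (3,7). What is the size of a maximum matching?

Step 1: List the neighbors of each left vertex:
  1: 4, 6, 7
  2: 4, 5, 7, 8
  3: 6, 7

Step 2: Greedily match left vertices, then look for augmenting paths:
  Match 1 -- 4
  Match 2 -- 5
  Match 3 -- 6
  No augmenting path remains.

Step 3: Verify this is maximum:
  Matching size 3 = min(|L|, |R|) = min(3, 5), which is an upper bound, so this matching is maximum.

Maximum matching: {(1,4), (2,5), (3,6)}
Size: 3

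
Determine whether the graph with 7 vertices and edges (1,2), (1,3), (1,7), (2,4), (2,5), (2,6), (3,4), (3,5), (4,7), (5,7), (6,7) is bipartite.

Step 1: Attempt 2-coloring using BFS:
  Start at vertex 1, assign color 0
  Color vertex 2 with color 1 (neighbor of 1)
  Color vertex 3 with color 1 (neighbor of 1)
  Color vertex 7 with color 1 (neighbor of 1)
  Color vertex 4 with color 0 (neighbor of 2)
  Color vertex 5 with color 0 (neighbor of 2)
  Color vertex 6 with color 0 (neighbor of 2)

Step 2: 2-coloring succeeded. No conflicts found.
  Set A (color 0): {1, 4, 5, 6}
  Set B (color 1): {2, 3, 7}

The graph is bipartite with partition {1, 4, 5, 6}, {2, 3, 7}.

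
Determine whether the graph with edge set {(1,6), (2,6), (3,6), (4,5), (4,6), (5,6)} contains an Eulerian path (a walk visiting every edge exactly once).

Step 1: Find the degree of each vertex:
  deg(1) = 1
  deg(2) = 1
  deg(3) = 1
  deg(4) = 2
  deg(5) = 2
  deg(6) = 5

Step 2: Count vertices with odd degree:
  Odd-degree vertices: 1, 2, 3, 6 (4 total)

Step 3: Apply Euler's theorem:
  - Eulerian circuit exists iff graph is connected and all vertices have even degree
  - Eulerian path exists iff graph is connected and has 0 or 2 odd-degree vertices

Graph has 4 odd-degree vertices (need 0 or 2).
Neither Eulerian path nor Eulerian circuit exists.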